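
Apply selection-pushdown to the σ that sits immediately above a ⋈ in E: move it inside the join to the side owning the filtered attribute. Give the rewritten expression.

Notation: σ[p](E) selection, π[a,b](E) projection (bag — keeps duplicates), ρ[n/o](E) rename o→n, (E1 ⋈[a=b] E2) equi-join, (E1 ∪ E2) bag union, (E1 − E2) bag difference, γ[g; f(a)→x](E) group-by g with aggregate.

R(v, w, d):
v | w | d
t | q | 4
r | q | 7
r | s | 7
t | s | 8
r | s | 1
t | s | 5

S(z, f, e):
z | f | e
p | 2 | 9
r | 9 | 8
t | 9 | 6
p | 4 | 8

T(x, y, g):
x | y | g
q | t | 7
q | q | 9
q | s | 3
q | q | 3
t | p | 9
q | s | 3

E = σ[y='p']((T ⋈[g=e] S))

σ filters on y, owned by the left side.
E' = (σ[y='p'](T) ⋈[g=e] S)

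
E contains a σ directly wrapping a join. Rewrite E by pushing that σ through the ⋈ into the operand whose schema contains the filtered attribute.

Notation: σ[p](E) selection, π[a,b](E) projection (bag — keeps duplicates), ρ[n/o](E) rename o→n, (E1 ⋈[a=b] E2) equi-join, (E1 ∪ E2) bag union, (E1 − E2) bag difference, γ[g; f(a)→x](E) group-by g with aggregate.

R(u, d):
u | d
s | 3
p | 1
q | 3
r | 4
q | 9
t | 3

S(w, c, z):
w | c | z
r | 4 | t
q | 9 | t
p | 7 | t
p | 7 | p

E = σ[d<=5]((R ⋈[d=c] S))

σ filters on d, owned by the left side.
E' = (σ[d<=5](R) ⋈[d=c] S)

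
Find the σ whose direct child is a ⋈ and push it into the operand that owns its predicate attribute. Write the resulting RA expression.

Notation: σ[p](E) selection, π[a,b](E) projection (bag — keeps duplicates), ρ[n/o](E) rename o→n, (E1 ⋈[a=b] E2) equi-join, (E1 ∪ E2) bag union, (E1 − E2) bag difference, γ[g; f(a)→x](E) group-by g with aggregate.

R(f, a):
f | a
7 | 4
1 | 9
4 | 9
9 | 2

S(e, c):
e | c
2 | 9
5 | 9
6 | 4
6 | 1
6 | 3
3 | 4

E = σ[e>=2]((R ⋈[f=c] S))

σ filters on e, owned by the right side.
E' = (R ⋈[f=c] σ[e>=2](S))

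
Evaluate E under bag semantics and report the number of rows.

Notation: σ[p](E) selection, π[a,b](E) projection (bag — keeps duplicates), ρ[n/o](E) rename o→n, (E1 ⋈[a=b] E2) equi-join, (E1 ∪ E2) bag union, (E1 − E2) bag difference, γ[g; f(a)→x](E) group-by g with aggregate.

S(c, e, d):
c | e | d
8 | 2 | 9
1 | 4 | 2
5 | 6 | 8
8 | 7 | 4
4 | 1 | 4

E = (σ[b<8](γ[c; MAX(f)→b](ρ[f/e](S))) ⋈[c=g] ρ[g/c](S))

Subexpression sizes:
  S → 5
  ρ[f/e](S) → 5
  γ[c; MAX(f)→b](ρ[f/e](S)) → 4
  σ[b<8](γ[c; MAX(f)→b](ρ[f/e](S))) → 4
  S → 5
  ρ[g/c](S) → 5
  (σ[b<8](γ[c; MAX(f)→b](ρ[f/e](S))) ⋈[c=g] ρ[g/c](S)) → 5

|E| = 5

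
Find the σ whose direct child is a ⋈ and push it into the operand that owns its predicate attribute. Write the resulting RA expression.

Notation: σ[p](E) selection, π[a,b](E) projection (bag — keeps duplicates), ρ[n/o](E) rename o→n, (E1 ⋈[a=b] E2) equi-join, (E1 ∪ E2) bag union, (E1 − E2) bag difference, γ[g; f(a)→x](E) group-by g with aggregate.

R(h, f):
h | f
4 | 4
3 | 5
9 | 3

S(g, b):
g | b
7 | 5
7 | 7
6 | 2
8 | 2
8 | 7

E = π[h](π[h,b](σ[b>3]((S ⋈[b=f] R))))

σ filters on b, owned by the left side.
E' = π[h](π[h,b]((σ[b>3](S) ⋈[b=f] R)))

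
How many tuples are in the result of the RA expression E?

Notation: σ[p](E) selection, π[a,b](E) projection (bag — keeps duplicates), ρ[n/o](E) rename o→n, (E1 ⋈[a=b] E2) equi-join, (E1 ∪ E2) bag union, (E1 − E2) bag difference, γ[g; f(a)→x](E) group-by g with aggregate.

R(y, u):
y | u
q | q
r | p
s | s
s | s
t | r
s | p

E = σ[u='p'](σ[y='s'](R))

Subexpression sizes:
  R → 6
  σ[y='s'](R) → 3
  σ[u='p'](σ[y='s'](R)) → 1

|E| = 1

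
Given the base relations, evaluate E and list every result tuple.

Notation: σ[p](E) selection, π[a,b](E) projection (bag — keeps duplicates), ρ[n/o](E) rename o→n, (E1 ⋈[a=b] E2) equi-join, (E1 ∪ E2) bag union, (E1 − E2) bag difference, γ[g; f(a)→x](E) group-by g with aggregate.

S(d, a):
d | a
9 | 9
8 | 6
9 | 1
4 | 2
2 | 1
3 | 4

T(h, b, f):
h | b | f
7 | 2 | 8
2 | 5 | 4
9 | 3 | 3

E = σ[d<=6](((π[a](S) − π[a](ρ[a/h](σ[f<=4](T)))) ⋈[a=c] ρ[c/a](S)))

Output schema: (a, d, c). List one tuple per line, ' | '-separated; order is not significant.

Stepwise |·|:
  S → 6
  π[a](S) → 6
  T → 3
  σ[f<=4](T) → 2
  ρ[a/h](σ[f<=4](T)) → 2
  π[a](ρ[a/h](σ[f<=4](T))) → 2
  (π[a](S) − π[a](ρ[a/h](σ[f<=4](T)))) → 4
  S → 6
  ρ[c/a](S) → 6
  ((π[a](S) − π[a](ρ[a/h](σ[f<=4](T)))) ⋈[a=c] ρ[c/a](S)) → 6
  σ[d<=6](((π[a](S) − π[a](ρ[a/h](σ[f<=4](T)))) ⋈[a=c] ρ[c/a](S))) → 3

== RESULT ==
a | d | c
1 | 2 | 1
1 | 2 | 1
4 | 3 | 4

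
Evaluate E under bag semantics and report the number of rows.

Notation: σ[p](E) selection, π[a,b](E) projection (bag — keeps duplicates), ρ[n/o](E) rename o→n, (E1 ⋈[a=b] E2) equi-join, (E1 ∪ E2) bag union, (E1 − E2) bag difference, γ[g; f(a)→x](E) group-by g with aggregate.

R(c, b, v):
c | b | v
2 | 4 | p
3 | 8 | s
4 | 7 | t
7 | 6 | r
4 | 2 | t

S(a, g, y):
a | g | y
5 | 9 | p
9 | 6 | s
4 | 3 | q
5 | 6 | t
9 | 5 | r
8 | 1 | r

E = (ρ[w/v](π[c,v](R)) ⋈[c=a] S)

Stepwise |·|:
  R → 5
  π[c,v](R) → 5
  ρ[w/v](π[c,v](R)) → 5
  S → 6
  (ρ[w/v](π[c,v](R)) ⋈[c=a] S) → 2

|E| = 2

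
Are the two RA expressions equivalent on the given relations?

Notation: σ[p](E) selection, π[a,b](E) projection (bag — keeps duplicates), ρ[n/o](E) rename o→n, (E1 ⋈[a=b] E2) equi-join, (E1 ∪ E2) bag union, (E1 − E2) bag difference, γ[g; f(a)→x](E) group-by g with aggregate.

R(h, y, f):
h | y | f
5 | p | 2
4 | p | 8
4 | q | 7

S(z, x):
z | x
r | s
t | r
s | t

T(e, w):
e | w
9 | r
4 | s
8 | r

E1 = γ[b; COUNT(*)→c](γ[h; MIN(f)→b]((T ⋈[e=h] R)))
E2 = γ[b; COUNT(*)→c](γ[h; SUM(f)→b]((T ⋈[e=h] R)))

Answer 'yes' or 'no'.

E1 row counts bottom-up:
  T → 3
  R → 3
  (T ⋈[e=h] R) → 2
  γ[h; MIN(f)→b]((T ⋈[e=h] R)) → 1
  γ[b; COUNT(*)→c](γ[h; MIN(f)→b]((T ⋈[e=h] R))) → 1
E2 row counts bottom-up:
  T → 3
  R → 3
  (T ⋈[e=h] R) → 2
  γ[h; SUM(f)→b]((T ⋈[e=h] R)) → 1
  γ[b; COUNT(*)→c](γ[h; SUM(f)→b]((T ⋈[e=h] R))) → 1

E1 result:
b | c
7 | 1
E2 result:
b | c
15 | 1
Witness: (15, 1) appears 0× in E1 but 1× in E2.

no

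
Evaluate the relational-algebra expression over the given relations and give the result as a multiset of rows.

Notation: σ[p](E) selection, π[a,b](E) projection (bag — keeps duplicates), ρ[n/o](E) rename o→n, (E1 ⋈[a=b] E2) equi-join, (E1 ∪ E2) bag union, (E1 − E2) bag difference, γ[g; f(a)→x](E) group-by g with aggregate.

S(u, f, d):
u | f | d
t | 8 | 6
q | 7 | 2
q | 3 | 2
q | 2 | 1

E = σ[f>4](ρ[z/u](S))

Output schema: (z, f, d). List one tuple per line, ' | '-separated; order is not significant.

Subexpression sizes:
  S → 4
  ρ[z/u](S) → 4
  σ[f>4](ρ[z/u](S)) → 2

== RESULT ==
z | f | d
q | 7 | 2
t | 8 | 6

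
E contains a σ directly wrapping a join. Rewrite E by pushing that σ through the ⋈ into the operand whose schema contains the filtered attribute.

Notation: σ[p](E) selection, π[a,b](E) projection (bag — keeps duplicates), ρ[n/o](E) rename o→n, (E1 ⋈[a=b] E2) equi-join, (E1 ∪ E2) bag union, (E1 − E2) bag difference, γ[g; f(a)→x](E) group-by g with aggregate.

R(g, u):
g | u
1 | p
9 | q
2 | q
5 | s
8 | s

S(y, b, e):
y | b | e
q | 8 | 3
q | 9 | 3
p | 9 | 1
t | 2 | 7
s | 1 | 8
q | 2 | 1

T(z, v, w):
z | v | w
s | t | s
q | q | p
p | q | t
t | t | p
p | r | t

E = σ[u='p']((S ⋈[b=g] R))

σ filters on u, owned by the right side.
E' = (S ⋈[b=g] σ[u='p'](R))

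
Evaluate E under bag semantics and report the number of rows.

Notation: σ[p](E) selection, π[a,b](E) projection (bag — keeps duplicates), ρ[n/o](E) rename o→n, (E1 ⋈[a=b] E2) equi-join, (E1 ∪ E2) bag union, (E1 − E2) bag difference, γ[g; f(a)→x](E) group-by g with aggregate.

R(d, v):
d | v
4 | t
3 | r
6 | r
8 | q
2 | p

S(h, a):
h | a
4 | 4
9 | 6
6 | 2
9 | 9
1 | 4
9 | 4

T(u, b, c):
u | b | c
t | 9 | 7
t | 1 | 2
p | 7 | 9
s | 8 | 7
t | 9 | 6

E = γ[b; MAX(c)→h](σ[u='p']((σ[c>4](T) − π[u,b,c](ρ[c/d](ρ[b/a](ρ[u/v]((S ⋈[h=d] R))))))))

Subexpression sizes:
  T → 5
  σ[c>4](T) → 4
  S → 6
  R → 5
  (S ⋈[h=d] R) → 2
  ρ[u/v]((S ⋈[h=d] R)) → 2
  ρ[b/a](ρ[u/v]((S ⋈[h=d] R))) → 2
  ρ[c/d](ρ[b/a](ρ[u/v]((S ⋈[h=d] R)))) → 2
  π[u,b,c](ρ[c/d](ρ[b/a](ρ[u/v]((S ⋈[h=d] R))))) → 2
  (σ[c>4](T) − π[u,b,c](ρ[c/d](ρ[b/a](ρ[u/v]((S ⋈[h=d] R)))))) → 4
  σ[u='p']((σ[c>4](T) − π[u,b,c](ρ[c/d](ρ[b/a](ρ[u/v]((S ⋈[h=d] R))))))) → 1
  γ[b; MAX(c)→h](σ[u='p']((σ[c>4](T) − π[u,b,c](ρ[c/d](ρ[b/a](ρ[u/v]((S ⋈[h=d] R)))))))) → 1

|E| = 1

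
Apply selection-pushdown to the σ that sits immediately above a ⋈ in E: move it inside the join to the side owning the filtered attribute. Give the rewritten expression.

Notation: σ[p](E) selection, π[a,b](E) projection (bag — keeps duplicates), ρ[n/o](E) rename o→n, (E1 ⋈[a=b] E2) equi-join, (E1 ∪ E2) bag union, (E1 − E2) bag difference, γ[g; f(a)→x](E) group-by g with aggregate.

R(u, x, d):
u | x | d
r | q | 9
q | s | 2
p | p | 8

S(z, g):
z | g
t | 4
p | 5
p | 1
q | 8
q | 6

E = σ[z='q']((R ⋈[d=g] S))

σ filters on z, owned by the right side.
E' = (R ⋈[d=g] σ[z='q'](S))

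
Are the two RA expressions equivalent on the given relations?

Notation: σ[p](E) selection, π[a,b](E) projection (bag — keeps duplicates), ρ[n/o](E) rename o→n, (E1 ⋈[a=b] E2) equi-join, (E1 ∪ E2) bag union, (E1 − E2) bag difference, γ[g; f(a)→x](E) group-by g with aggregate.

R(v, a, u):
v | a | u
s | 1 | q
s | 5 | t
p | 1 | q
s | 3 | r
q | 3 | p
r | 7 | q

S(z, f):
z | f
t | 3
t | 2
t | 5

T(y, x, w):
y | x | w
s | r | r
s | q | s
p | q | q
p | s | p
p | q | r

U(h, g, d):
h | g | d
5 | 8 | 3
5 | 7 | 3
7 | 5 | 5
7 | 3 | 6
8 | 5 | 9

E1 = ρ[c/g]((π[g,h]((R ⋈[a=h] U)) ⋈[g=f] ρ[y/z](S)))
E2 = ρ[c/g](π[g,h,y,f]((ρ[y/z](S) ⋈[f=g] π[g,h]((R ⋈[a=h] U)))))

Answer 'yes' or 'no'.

E1 row counts bottom-up:
  R → 6
  U → 5
  (R ⋈[a=h] U) → 4
  π[g,h]((R ⋈[a=h] U)) → 4
  S → 3
  ρ[y/z](S) → 3
  (π[g,h]((R ⋈[a=h] U)) ⋈[g=f] ρ[y/z](S)) → 2
  ρ[c/g]((π[g,h]((R ⋈[a=h] U)) ⋈[g=f] ρ[y/z](S))) → 2
E2 row counts bottom-up:
  S → 3
  ρ[y/z](S) → 3
  R → 6
  U → 5
  (R ⋈[a=h] U) → 4
  π[g,h]((R ⋈[a=h] U)) → 4
  (ρ[y/z](S) ⋈[f=g] π[g,h]((R ⋈[a=h] U))) → 2
  π[g,h,y,f]((ρ[y/z](S) ⋈[f=g] π[g,h]((R ⋈[a=h] U)))) → 2
  ρ[c/g](π[g,h,y,f]((ρ[y/z](S) ⋈[f=g] π[g,h]((R ⋈[a=h] U))))) → 2

E1 and E2 produce the same multiset:
c | h | y | f
3 | 7 | t | 3
5 | 7 | t | 5

yes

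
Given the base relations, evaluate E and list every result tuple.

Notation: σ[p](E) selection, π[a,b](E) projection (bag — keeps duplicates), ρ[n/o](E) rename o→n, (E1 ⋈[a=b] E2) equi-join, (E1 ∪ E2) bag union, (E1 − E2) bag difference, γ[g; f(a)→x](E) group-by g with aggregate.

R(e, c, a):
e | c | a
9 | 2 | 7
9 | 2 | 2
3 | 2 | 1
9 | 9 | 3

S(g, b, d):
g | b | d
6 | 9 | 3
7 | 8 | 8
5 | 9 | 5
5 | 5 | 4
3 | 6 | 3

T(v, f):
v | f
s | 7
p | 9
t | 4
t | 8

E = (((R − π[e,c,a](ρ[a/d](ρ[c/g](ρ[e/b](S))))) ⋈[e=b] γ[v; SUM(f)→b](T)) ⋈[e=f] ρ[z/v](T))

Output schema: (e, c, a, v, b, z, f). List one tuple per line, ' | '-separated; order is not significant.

Per-node cardinality:
  R → 4
  S → 5
  ρ[e/b](S) → 5
  ρ[c/g](ρ[e/b](S)) → 5
  ρ[a/d](ρ[c/g](ρ[e/b](S))) → 5
  π[e,c,a](ρ[a/d](ρ[c/g](ρ[e/b](S)))) → 5
  (R − π[e,c,a](ρ[a/d](ρ[c/g](ρ[e/b](S))))) → 4
  T → 4
  γ[v; SUM(f)→b](T) → 3
  ((R − π[e,c,a](ρ[a/d](ρ[c/g](ρ[e/b](S))))) ⋈[e=b] γ[v; SUM(f)→b](T)) → 3
  T → 4
  ρ[z/v](T) → 4
  (((R − π[e,c,a](ρ[a/d](ρ[c/g](ρ[e/b](S))))) ⋈[e=b] γ[v; SUM(f)→b](T)) ⋈[e=f] ρ[z/v](T)) → 3

== RESULT ==
e | c | a | v | b | z | f
9 | 2 | 2 | p | 9 | p | 9
9 | 2 | 7 | p | 9 | p | 9
9 | 9 | 3 | p | 9 | p | 9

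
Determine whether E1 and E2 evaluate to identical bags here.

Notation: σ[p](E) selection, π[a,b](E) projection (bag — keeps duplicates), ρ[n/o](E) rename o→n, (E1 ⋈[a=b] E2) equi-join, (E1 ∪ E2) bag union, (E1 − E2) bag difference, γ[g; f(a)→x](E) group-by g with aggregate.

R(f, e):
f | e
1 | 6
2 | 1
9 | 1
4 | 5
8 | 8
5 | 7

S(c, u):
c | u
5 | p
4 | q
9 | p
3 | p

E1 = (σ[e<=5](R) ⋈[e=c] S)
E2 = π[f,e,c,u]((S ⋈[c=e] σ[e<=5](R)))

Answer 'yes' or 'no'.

E1 stepwise |·|:
  R → 6
  σ[e<=5](R) → 3
  S → 4
  (σ[e<=5](R) ⋈[e=c] S) → 1
E2 stepwise |·|:
  S → 4
  R → 6
  σ[e<=5](R) → 3
  (S ⋈[c=e] σ[e<=5](R)) → 1
  π[f,e,c,u]((S ⋈[c=e] σ[e<=5](R))) → 1

E1 and E2 produce the same multiset:
f | e | c | u
4 | 5 | 5 | p

yes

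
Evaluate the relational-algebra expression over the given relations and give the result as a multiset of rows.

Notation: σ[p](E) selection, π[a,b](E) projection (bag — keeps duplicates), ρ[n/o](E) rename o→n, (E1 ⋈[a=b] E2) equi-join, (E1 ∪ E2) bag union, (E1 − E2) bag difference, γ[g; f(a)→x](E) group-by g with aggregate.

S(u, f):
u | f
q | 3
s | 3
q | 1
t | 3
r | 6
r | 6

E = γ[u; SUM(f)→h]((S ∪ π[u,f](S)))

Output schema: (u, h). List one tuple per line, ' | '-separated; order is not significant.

Per-node cardinality:
  S → 6
  S → 6
  π[u,f](S) → 6
  (S ∪ π[u,f](S)) → 12
  γ[u; SUM(f)→h]((S ∪ π[u,f](S))) → 4

== RESULT ==
u | h
q | 8
r | 24
s | 6
t | 6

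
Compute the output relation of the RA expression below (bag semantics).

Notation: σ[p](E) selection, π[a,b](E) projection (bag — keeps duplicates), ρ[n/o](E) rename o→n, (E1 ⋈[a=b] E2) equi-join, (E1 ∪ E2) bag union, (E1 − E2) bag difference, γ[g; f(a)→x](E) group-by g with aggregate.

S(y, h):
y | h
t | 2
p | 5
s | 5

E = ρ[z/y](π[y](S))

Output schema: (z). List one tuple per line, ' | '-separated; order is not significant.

Row counts bottom-up:
  S → 3
  π[y](S) → 3
  ρ[z/y](π[y](S)) → 3

== RESULT ==
z
p
s
t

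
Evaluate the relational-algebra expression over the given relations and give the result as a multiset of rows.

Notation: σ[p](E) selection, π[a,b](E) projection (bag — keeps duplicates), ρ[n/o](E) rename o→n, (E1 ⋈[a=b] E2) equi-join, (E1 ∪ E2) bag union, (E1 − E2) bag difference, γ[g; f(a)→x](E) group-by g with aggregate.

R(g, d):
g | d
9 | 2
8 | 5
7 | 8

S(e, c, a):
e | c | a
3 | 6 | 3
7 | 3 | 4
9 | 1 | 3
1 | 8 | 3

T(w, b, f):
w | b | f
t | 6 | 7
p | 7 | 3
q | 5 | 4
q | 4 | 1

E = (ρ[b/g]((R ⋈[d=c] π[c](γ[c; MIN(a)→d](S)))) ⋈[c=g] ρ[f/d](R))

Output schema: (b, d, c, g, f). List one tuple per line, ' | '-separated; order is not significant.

Per-node cardinality:
  R → 3
  S → 4
  γ[c; MIN(a)→d](S) → 4
  π[c](γ[c; MIN(a)→d](S)) → 4
  (R ⋈[d=c] π[c](γ[c; MIN(a)→d](S))) → 1
  ρ[b/g]((R ⋈[d=c] π[c](γ[c; MIN(a)→d](S)))) → 1
  R → 3
  ρ[f/d](R) → 3
  (ρ[b/g]((R ⋈[d=c] π[c](γ[c; MIN(a)→d](S)))) ⋈[c=g] ρ[f/d](R)) → 1

== RESULT ==
b | d | c | g | f
7 | 8 | 8 | 8 | 5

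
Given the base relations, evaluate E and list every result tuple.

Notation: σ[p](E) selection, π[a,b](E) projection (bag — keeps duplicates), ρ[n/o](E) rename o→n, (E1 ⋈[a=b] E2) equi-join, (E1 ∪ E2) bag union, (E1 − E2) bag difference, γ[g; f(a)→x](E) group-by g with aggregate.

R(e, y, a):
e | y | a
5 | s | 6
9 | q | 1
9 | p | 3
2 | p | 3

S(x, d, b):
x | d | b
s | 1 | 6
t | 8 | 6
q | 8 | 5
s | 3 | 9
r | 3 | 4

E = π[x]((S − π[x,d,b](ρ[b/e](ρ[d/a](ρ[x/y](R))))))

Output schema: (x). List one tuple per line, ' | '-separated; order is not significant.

Row counts bottom-up:
  S → 5
  R → 4
  ρ[x/y](R) → 4
  ρ[d/a](ρ[x/y](R)) → 4
  ρ[b/e](ρ[d/a](ρ[x/y](R))) → 4
  π[x,d,b](ρ[b/e](ρ[d/a](ρ[x/y](R)))) → 4
  (S − π[x,d,b](ρ[b/e](ρ[d/a](ρ[x/y](R))))) → 5
  π[x]((S − π[x,d,b](ρ[b/e](ρ[d/a](ρ[x/y](R)))))) → 5

== RESULT ==
x
q
r
s
s
t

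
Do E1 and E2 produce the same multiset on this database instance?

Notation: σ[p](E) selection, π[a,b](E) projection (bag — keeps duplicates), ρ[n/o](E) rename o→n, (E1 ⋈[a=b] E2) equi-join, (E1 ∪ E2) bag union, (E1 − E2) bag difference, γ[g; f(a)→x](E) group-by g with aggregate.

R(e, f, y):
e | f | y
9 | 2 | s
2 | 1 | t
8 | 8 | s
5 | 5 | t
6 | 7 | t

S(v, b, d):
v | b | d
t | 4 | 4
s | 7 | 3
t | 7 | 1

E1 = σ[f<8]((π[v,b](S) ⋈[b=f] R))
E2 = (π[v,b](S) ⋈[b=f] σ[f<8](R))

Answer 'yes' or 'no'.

E1 per-node cardinality:
  S → 3
  π[v,b](S) → 3
  R → 5
  (π[v,b](S) ⋈[b=f] R) → 2
  σ[f<8]((π[v,b](S) ⋈[b=f] R)) → 2
E2 per-node cardinality:
  S → 3
  π[v,b](S) → 3
  R → 5
  σ[f<8](R) → 4
  (π[v,b](S) ⋈[b=f] σ[f<8](R)) → 2

E1 and E2 produce the same multiset:
v | b | e | f | y
s | 7 | 6 | 7 | t
t | 7 | 6 | 7 | t

yes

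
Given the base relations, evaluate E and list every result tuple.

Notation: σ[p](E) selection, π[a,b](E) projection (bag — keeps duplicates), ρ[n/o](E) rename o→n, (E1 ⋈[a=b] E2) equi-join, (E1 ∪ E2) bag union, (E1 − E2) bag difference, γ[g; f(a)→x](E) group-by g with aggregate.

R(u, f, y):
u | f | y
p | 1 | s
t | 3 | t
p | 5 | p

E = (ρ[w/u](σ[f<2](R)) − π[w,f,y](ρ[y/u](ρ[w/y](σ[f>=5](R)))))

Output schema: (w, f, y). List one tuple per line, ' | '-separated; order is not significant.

Subexpression sizes:
  R → 3
  σ[f<2](R) → 1
  ρ[w/u](σ[f<2](R)) → 1
  R → 3
  σ[f>=5](R) → 1
  ρ[w/y](σ[f>=5](R)) → 1
  ρ[y/u](ρ[w/y](σ[f>=5](R))) → 1
  π[w,f,y](ρ[y/u](ρ[w/y](σ[f>=5](R)))) → 1
  (ρ[w/u](σ[f<2](R)) − π[w,f,y](ρ[y/u](ρ[w/y](σ[f>=5](R))))) → 1

== RESULT ==
w | f | y
p | 1 | s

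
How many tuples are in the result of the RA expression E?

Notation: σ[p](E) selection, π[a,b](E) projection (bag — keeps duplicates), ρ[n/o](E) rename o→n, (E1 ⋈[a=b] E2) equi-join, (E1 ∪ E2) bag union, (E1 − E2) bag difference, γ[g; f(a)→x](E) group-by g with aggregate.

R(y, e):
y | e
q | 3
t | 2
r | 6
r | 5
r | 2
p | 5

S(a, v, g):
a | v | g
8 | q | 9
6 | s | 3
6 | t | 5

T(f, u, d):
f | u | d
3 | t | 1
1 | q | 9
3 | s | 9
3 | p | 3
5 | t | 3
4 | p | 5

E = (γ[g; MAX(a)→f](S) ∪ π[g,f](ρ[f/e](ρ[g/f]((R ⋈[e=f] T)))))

Subexpression sizes:
  S → 3
  γ[g; MAX(a)→f](S) → 3
  R → 6
  T → 6
  (R ⋈[e=f] T) → 5
  ρ[g/f]((R ⋈[e=f] T)) → 5
  ρ[f/e](ρ[g/f]((R ⋈[e=f] T))) → 5
  π[g,f](ρ[f/e](ρ[g/f]((R ⋈[e=f] T)))) → 5
  (γ[g; MAX(a)→f](S) ∪ π[g,f](ρ[f/e](ρ[g/f]((R ⋈[e=f] T))))) → 8

|E| = 8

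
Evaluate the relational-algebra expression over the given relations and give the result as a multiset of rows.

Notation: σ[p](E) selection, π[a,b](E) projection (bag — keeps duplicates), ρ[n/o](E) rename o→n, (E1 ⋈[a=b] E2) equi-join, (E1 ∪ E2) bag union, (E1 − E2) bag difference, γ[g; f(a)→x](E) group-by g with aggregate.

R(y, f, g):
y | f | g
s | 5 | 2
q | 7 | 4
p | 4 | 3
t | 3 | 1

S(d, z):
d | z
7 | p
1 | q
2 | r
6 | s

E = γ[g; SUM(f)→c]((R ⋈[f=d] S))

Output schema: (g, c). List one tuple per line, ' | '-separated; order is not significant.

Row counts bottom-up:
  R → 4
  S → 4
  (R ⋈[f=d] S) → 1
  γ[g; SUM(f)→c]((R ⋈[f=d] S)) → 1

== RESULT ==
g | c
4 | 7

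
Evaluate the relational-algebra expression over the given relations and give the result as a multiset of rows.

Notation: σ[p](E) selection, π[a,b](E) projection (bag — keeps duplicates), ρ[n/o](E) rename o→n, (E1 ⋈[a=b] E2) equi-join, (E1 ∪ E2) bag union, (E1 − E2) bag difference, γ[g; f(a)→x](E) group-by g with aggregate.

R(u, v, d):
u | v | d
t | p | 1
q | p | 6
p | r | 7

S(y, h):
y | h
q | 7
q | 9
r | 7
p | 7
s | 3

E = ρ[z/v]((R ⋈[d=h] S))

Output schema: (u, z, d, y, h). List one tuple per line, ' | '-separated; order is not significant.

Subexpression sizes:
  R → 3
  S → 5
  (R ⋈[d=h] S) → 3
  ρ[z/v]((R ⋈[d=h] S)) → 3

== RESULT ==
u | z | d | y | h
p | r | 7 | p | 7
p | r | 7 | q | 7
p | r | 7 | r | 7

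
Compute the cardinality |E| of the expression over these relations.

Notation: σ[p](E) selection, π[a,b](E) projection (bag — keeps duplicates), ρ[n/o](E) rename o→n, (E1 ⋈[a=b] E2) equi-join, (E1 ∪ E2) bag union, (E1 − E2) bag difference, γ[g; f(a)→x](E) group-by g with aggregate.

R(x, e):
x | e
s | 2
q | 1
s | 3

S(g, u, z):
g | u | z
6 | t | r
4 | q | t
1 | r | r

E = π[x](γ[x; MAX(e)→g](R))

Stepwise |·|:
  R → 3
  γ[x; MAX(e)→g](R) → 2
  π[x](γ[x; MAX(e)→g](R)) → 2

|E| = 2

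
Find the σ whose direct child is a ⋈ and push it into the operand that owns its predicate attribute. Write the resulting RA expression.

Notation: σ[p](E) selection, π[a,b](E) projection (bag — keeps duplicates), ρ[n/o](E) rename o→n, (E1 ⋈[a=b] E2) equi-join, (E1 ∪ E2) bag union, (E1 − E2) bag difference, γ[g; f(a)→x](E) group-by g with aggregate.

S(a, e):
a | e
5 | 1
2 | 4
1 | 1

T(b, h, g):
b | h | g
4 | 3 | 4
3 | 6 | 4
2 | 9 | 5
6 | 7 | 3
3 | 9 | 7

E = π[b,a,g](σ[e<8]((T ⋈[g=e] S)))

σ filters on e, owned by the right side.
E' = π[b,a,g]((T ⋈[g=e] σ[e<8](S)))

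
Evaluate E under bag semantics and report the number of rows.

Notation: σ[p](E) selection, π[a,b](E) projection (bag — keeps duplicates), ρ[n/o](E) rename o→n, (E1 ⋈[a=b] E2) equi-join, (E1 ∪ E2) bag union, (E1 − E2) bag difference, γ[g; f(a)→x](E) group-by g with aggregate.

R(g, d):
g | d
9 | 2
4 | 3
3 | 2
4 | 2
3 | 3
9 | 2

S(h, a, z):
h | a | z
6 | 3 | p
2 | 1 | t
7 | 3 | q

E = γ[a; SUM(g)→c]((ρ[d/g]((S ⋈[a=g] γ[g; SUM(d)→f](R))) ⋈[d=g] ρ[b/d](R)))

Subexpression sizes:
  S → 3
  R → 6
  γ[g; SUM(d)→f](R) → 3
  (S ⋈[a=g] γ[g; SUM(d)→f](R)) → 2
  ρ[d/g]((S ⋈[a=g] γ[g; SUM(d)→f](R))) → 2
  R → 6
  ρ[b/d](R) → 6
  (ρ[d/g]((S ⋈[a=g] γ[g; SUM(d)→f](R))) ⋈[d=g] ρ[b/d](R)) → 4
  γ[a; SUM(g)→c]((ρ[d/g]((S ⋈[a=g] γ[g; SUM(d)→f](R))) ⋈[d=g] ρ[b/d](R))) → 1

|E| = 1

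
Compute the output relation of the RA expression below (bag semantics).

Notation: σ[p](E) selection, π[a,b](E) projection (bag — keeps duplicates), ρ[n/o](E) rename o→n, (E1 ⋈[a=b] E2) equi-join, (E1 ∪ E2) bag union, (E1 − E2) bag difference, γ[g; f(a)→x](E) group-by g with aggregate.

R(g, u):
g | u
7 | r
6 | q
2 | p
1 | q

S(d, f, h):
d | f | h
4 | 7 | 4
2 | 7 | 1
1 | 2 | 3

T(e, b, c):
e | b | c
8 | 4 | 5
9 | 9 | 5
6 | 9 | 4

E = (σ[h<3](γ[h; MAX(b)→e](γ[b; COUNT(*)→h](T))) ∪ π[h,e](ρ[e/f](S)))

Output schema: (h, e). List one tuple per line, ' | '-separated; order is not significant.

Per-node cardinality:
  T → 3
  γ[b; COUNT(*)→h](T) → 2
  γ[h; MAX(b)→e](γ[b; COUNT(*)→h](T)) → 2
  σ[h<3](γ[h; MAX(b)→e](γ[b; COUNT(*)→h](T))) → 2
  S → 3
  ρ[e/f](S) → 3
  π[h,e](ρ[e/f](S)) → 3
  (σ[h<3](γ[h; MAX(b)→e](γ[b; COUNT(*)→h](T))) ∪ π[h,e](ρ[e/f](S))) → 5

== RESULT ==
h | e
1 | 4
1 | 7
2 | 9
3 | 2
4 | 7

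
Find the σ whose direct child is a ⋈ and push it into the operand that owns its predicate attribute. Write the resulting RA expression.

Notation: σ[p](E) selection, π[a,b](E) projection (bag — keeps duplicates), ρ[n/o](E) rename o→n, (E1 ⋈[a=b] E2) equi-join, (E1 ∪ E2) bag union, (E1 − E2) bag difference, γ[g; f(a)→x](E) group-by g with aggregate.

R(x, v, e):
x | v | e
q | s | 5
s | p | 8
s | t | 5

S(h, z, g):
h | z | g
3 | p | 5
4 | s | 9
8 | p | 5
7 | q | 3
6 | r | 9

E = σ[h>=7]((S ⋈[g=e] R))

σ filters on h, owned by the left side.
E' = (σ[h>=7](S) ⋈[g=e] R)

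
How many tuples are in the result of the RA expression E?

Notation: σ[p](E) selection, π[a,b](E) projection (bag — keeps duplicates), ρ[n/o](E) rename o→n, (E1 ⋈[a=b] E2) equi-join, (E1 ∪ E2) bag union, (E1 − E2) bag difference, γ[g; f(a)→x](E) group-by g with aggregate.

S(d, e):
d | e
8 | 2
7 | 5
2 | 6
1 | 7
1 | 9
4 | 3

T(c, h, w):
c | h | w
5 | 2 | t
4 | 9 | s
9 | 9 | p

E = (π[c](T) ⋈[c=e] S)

Row counts bottom-up:
  T → 3
  π[c](T) → 3
  S → 6
  (π[c](T) ⋈[c=e] S) → 2

|E| = 2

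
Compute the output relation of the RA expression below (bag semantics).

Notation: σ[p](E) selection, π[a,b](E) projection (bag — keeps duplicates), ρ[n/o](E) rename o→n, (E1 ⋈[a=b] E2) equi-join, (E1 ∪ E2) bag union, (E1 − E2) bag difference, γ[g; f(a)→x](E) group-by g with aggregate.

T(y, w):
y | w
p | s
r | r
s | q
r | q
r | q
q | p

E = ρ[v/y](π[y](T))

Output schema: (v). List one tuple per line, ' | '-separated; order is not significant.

Subexpression sizes:
  T → 6
  π[y](T) → 6
  ρ[v/y](π[y](T)) → 6

== RESULT ==
v
p
q
r
r
r
s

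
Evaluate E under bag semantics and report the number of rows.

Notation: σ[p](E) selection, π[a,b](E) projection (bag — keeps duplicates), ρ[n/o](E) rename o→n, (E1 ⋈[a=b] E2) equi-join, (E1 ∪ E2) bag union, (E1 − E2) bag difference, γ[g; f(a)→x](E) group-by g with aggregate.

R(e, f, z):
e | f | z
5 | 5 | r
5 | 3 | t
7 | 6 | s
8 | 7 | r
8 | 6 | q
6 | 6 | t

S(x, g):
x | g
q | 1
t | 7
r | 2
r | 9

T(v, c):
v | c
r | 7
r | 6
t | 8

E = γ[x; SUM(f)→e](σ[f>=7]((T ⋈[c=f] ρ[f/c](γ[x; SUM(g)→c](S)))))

Subexpression sizes:
  T → 3
  S → 4
  γ[x; SUM(g)→c](S) → 3
  ρ[f/c](γ[x; SUM(g)→c](S)) → 3
  (T ⋈[c=f] ρ[f/c](γ[x; SUM(g)→c](S))) → 1
  σ[f>=7]((T ⋈[c=f] ρ[f/c](γ[x; SUM(g)→c](S)))) → 1
  γ[x; SUM(f)→e](σ[f>=7]((T ⋈[c=f] ρ[f/c](γ[x; SUM(g)→c](S))))) → 1

|E| = 1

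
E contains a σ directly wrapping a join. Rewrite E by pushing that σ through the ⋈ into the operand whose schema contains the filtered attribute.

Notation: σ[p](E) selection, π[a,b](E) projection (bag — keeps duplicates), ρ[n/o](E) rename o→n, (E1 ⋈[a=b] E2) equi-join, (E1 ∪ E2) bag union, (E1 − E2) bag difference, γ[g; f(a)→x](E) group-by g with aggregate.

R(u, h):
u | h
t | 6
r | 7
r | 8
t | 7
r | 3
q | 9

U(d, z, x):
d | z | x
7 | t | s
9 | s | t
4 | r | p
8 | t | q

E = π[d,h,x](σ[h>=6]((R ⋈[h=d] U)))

σ filters on h, owned by the left side.
E' = π[d,h,x]((σ[h>=6](R) ⋈[h=d] U))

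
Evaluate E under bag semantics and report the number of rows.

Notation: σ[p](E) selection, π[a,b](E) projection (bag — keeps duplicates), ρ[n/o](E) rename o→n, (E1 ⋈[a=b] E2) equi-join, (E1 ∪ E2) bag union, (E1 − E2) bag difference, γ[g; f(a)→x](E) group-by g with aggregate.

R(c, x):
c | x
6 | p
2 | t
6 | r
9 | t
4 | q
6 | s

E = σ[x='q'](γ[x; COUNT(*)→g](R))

Subexpression sizes:
  R → 6
  γ[x; COUNT(*)→g](R) → 5
  σ[x='q'](γ[x; COUNT(*)→g](R)) → 1

|E| = 1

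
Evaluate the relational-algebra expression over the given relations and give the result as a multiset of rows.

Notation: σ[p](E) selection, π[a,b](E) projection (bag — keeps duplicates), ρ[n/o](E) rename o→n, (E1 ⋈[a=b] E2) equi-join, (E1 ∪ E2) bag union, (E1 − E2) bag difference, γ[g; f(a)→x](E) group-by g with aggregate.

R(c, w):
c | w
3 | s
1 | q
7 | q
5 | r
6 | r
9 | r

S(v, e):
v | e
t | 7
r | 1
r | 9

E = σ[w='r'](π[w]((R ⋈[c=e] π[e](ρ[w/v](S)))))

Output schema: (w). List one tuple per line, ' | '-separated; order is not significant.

Subexpression sizes:
  R → 6
  S → 3
  ρ[w/v](S) → 3
  π[e](ρ[w/v](S)) → 3
  (R ⋈[c=e] π[e](ρ[w/v](S))) → 3
  π[w]((R ⋈[c=e] π[e](ρ[w/v](S)))) → 3
  σ[w='r'](π[w]((R ⋈[c=e] π[e](ρ[w/v](S))))) → 1

== RESULT ==
w
r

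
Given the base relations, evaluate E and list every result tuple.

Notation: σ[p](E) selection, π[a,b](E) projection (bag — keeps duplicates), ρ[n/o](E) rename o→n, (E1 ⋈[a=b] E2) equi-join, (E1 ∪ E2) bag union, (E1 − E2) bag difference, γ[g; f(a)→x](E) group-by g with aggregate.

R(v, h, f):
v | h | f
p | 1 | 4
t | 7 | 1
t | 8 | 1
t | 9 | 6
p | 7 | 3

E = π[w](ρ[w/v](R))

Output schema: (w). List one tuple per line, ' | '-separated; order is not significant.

Row counts bottom-up:
  R → 5
  ρ[w/v](R) → 5
  π[w](ρ[w/v](R)) → 5

== RESULT ==
w
p
p
t
t
t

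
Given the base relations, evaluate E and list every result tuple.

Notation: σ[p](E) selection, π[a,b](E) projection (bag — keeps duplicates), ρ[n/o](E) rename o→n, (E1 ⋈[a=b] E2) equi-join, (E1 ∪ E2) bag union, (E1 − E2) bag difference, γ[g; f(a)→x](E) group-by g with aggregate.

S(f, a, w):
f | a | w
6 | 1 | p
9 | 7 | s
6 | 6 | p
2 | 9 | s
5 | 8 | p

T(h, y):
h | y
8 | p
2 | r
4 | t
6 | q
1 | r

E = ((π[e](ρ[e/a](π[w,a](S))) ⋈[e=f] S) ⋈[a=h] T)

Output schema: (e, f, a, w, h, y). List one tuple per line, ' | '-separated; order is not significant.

Subexpression sizes:
  S → 5
  π[w,a](S) → 5
  ρ[e/a](π[w,a](S)) → 5
  π[e](ρ[e/a](π[w,a](S))) → 5
  S → 5
  (π[e](ρ[e/a](π[w,a](S))) ⋈[e=f] S) → 3
  T → 5
  ((π[e](ρ[e/a](π[w,a](S))) ⋈[e=f] S) ⋈[a=h] T) → 2

== RESULT ==
e | f | a | w | h | y
6 | 6 | 1 | p | 1 | r
6 | 6 | 6 | p | 6 | q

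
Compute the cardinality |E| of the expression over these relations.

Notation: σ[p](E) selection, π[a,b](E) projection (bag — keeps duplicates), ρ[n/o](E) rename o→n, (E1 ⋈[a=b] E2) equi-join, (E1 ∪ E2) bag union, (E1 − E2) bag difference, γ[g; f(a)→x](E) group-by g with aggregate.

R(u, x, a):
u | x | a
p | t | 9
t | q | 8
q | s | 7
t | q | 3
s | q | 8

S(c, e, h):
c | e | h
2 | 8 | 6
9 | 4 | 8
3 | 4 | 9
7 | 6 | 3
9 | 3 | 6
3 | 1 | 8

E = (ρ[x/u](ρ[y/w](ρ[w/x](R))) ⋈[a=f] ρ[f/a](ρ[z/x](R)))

Per-node cardinality:
  R → 5
  ρ[w/x](R) → 5
  ρ[y/w](ρ[w/x](R)) → 5
  ρ[x/u](ρ[y/w](ρ[w/x](R))) → 5
  R → 5
  ρ[z/x](R) → 5
  ρ[f/a](ρ[z/x](R)) → 5
  (ρ[x/u](ρ[y/w](ρ[w/x](R))) ⋈[a=f] ρ[f/a](ρ[z/x](R))) → 7

|E| = 7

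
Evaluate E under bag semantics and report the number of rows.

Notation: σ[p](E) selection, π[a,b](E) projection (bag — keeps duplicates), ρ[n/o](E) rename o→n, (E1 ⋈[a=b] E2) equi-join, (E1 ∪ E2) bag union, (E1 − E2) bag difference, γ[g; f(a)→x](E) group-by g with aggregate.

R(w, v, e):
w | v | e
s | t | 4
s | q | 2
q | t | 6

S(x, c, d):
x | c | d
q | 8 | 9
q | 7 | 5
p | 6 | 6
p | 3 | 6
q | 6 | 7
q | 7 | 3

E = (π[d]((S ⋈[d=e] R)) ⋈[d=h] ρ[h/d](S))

Subexpression sizes:
  S → 6
  R → 3
  (S ⋈[d=e] R) → 2
  π[d]((S ⋈[d=e] R)) → 2
  S → 6
  ρ[h/d](S) → 6
  (π[d]((S ⋈[d=e] R)) ⋈[d=h] ρ[h/d](S)) → 4

|E| = 4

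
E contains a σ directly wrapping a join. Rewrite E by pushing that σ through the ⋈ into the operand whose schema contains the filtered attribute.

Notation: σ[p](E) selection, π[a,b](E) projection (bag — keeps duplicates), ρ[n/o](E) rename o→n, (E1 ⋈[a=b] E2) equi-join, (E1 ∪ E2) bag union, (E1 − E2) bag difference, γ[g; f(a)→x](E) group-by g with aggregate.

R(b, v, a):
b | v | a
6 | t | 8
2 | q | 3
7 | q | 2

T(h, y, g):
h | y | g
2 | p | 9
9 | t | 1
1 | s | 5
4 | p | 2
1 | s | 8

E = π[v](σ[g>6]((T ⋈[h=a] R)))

σ filters on g, owned by the left side.
E' = π[v]((σ[g>6](T) ⋈[h=a] R))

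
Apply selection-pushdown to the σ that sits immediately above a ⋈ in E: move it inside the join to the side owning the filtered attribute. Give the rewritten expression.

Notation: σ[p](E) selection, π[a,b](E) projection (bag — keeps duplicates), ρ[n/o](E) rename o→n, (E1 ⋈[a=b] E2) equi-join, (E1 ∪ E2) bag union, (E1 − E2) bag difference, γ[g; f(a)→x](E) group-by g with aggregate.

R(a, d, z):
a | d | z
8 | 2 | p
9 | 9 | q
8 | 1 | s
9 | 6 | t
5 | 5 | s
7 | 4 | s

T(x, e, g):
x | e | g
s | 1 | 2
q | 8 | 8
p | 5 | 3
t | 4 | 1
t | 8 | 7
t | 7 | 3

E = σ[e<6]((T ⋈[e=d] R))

σ filters on e, owned by the left side.
E' = (σ[e<6](T) ⋈[e=d] R)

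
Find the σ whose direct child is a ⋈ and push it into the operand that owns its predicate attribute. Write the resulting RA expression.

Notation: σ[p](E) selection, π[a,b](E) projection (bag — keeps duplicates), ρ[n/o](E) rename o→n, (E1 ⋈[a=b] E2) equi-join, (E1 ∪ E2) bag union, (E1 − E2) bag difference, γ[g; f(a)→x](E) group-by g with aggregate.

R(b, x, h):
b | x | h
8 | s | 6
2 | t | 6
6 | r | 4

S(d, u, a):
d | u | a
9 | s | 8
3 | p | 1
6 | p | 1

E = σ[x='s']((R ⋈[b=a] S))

σ filters on x, owned by the left side.
E' = (σ[x='s'](R) ⋈[b=a] S)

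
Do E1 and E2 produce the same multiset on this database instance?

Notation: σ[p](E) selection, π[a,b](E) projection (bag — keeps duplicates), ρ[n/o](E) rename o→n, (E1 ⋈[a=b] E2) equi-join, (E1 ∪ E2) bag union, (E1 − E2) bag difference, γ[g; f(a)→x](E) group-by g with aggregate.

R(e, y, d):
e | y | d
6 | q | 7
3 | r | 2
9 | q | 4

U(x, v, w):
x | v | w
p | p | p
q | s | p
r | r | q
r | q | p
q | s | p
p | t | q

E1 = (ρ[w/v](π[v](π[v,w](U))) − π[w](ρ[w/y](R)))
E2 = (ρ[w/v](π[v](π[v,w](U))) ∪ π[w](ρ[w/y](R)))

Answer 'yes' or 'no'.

E1 row counts bottom-up:
  U → 6
  π[v,w](U) → 6
  π[v](π[v,w](U)) → 6
  ρ[w/v](π[v](π[v,w](U))) → 6
  R → 3
  ρ[w/y](R) → 3
  π[w](ρ[w/y](R)) → 3
  (ρ[w/v](π[v](π[v,w](U))) − π[w](ρ[w/y](R))) → 4
E2 row counts bottom-up:
  U → 6
  π[v,w](U) → 6
  π[v](π[v,w](U)) → 6
  ρ[w/v](π[v](π[v,w](U))) → 6
  R → 3
  ρ[w/y](R) → 3
  π[w](ρ[w/y](R)) → 3
  (ρ[w/v](π[v](π[v,w](U))) ∪ π[w](ρ[w/y](R))) → 9

E1 result:
w
p
s
s
t
E2 result:
w
p
q
q
q
r
r
s
s
t
Witness: ('q',) appears 0× in E1 but 3× in E2.

no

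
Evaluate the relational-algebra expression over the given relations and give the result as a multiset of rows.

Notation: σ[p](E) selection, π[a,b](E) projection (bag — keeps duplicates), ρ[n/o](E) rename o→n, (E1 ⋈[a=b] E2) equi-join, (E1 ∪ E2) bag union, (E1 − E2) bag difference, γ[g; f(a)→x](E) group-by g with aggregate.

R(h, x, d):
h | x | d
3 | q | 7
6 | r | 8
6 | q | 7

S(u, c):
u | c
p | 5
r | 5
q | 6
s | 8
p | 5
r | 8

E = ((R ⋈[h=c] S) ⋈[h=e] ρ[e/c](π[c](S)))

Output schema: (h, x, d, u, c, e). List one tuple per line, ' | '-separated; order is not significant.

Stepwise |·|:
  R → 3
  S → 6
  (R ⋈[h=c] S) → 2
  S → 6
  π[c](S) → 6
  ρ[e/c](π[c](S)) → 6
  ((R ⋈[h=c] S) ⋈[h=e] ρ[e/c](π[c](S))) → 2

== RESULT ==
h | x | d | u | c | e
6 | q | 7 | q | 6 | 6
6 | r | 8 | q | 6 | 6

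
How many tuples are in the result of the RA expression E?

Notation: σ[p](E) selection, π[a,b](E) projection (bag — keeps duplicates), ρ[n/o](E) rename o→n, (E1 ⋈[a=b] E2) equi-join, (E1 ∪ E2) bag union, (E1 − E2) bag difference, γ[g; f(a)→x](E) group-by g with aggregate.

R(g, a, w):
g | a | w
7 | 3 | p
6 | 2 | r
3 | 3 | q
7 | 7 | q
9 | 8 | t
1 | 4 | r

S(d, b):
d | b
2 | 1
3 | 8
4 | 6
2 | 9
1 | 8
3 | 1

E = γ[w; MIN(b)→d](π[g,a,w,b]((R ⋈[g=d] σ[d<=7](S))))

Per-node cardinality:
  R → 6
  S → 6
  σ[d<=7](S) → 6
  (R ⋈[g=d] σ[d<=7](S)) → 3
  π[g,a,w,b]((R ⋈[g=d] σ[d<=7](S))) → 3
  γ[w; MIN(b)→d](π[g,a,w,b]((R ⋈[g=d] σ[d<=7](S)))) → 2

|E| = 2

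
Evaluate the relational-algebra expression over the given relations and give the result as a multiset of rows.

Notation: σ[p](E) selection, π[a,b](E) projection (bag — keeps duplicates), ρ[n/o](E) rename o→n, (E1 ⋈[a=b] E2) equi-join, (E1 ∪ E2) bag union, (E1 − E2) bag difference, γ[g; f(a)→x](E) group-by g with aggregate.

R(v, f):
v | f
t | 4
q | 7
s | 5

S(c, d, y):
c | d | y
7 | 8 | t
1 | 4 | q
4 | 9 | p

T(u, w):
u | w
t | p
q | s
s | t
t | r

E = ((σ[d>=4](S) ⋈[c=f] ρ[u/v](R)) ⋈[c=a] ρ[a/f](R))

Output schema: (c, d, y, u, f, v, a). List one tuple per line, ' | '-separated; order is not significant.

Subexpression sizes:
  S → 3
  σ[d>=4](S) → 3
  R → 3
  ρ[u/v](R) → 3
  (σ[d>=4](S) ⋈[c=f] ρ[u/v](R)) → 2
  R → 3
  ρ[a/f](R) → 3
  ((σ[d>=4](S) ⋈[c=f] ρ[u/v](R)) ⋈[c=a] ρ[a/f](R)) → 2

== RESULT ==
c | d | y | u | f | v | a
4 | 9 | p | t | 4 | t | 4
7 | 8 | t | q | 7 | q | 7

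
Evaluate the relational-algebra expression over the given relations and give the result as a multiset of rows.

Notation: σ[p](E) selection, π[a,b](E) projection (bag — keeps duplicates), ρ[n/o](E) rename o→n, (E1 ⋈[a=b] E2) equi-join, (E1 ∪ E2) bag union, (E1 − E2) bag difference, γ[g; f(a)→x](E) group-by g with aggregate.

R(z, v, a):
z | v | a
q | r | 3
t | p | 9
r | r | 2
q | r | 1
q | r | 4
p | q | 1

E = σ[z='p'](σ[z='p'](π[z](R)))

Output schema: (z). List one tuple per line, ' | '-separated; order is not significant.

Row counts bottom-up:
  R → 6
  π[z](R) → 6
  σ[z='p'](π[z](R)) → 1
  σ[z='p'](σ[z='p'](π[z](R))) → 1

== RESULT ==
z
p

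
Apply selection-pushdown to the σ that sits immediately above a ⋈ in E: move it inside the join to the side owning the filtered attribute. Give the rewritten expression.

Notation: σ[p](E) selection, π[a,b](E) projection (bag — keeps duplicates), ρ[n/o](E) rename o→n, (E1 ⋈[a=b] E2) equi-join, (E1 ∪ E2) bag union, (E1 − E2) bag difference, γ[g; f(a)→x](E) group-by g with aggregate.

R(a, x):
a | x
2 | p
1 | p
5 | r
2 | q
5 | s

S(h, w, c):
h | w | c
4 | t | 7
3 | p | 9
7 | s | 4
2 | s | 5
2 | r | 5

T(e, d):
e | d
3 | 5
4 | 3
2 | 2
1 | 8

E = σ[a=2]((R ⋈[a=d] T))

σ filters on a, owned by the left side.
E' = (σ[a=2](R) ⋈[a=d] T)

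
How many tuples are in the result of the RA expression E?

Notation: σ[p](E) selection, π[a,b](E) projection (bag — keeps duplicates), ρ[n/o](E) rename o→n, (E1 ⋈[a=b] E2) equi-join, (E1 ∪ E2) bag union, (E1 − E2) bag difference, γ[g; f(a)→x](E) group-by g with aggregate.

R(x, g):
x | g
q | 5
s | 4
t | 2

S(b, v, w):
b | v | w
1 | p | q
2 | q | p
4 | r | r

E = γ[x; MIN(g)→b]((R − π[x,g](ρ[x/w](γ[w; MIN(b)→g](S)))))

Subexpression sizes:
  R → 3
  S → 3
  γ[w; MIN(b)→g](S) → 3
  ρ[x/w](γ[w; MIN(b)→g](S)) → 3
  π[x,g](ρ[x/w](γ[w; MIN(b)→g](S))) → 3
  (R − π[x,g](ρ[x/w](γ[w; MIN(b)→g](S)))) → 3
  γ[x; MIN(g)→b]((R − π[x,g](ρ[x/w](γ[w; MIN(b)→g](S))))) → 3

|E| = 3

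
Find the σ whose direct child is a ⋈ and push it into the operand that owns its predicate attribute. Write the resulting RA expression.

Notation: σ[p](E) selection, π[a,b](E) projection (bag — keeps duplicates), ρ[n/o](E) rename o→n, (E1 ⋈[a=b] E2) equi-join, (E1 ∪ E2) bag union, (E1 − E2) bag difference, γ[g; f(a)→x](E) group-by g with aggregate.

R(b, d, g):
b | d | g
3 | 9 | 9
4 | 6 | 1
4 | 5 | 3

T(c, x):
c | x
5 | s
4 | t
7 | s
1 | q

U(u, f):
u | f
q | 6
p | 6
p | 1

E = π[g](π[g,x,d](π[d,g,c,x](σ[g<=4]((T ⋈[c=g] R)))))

σ filters on g, owned by the right side.
E' = π[g](π[g,x,d](π[d,g,c,x]((T ⋈[c=g] σ[g<=4](R)))))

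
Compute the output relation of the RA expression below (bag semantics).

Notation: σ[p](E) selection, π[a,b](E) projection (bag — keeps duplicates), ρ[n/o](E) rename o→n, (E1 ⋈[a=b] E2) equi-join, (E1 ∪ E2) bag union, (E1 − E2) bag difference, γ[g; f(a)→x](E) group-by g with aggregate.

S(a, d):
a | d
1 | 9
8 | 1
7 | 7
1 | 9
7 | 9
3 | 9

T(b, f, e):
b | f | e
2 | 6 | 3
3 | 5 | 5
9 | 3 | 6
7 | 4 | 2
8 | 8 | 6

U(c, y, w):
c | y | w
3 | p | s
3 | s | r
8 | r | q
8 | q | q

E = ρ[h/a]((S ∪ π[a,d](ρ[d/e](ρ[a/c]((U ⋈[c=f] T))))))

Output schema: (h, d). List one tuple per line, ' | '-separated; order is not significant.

Row counts bottom-up:
  S → 6
  U → 4
  T → 5
  (U ⋈[c=f] T) → 4
  ρ[a/c]((U ⋈[c=f] T)) → 4
  ρ[d/e](ρ[a/c]((U ⋈[c=f] T))) → 4
  π[a,d](ρ[d/e](ρ[a/c]((U ⋈[c=f] T)))) → 4
  (S ∪ π[a,d](ρ[d/e](ρ[a/c]((U ⋈[c=f] T))))) → 10
  ρ[h/a]((S ∪ π[a,d](ρ[d/e](ρ[a/c]((U ⋈[c=f] T)))))) → 10

== RESULT ==
h | d
1 | 9
1 | 9
3 | 6
3 | 6
3 | 9
7 | 7
7 | 9
8 | 1
8 | 6
8 | 6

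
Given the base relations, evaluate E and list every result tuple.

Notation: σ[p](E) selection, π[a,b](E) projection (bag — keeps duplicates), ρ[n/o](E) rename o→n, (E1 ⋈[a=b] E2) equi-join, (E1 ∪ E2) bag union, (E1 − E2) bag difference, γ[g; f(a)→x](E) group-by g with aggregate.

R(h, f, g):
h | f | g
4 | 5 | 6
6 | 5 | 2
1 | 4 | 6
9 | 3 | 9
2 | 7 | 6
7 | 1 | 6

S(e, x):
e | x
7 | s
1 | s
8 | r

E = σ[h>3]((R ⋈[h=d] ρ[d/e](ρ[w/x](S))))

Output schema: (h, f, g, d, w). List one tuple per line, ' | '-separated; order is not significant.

Stepwise |·|:
  R → 6
  S → 3
  ρ[w/x](S) → 3
  ρ[d/e](ρ[w/x](S)) → 3
  (R ⋈[h=d] ρ[d/e](ρ[w/x](S))) → 2
  σ[h>3]((R ⋈[h=d] ρ[d/e](ρ[w/x](S)))) → 1

== RESULT ==
h | f | g | d | w
7 | 1 | 6 | 7 | s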